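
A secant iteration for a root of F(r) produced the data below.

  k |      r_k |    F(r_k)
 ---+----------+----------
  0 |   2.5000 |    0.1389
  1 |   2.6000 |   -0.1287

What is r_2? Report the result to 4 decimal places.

r_2 = 2.6000 − (-0.1287)·(2.6000 − 2.5000) / (-0.1287 − 0.1389)
   = 2.6000 − (-0.012870)/(-0.267600) = 2.551906

2.5519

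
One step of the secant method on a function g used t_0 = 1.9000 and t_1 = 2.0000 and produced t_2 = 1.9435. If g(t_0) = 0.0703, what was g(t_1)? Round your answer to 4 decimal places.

-0.0913

The secant line through (1.9000, 0.0703) and (2.0000, g(t_1)) crosses zero at t_2 = 1.9435.
So (1.9000, 0.0703), (2.0000, g(t_1)), (1.9435, 0) are collinear:
g(t_1) = 0.0703 · (2.0000 − 1.9435) / (1.9000 − 1.9435) = 0.0703 · (0.056500)/(-0.043500) = -0.091309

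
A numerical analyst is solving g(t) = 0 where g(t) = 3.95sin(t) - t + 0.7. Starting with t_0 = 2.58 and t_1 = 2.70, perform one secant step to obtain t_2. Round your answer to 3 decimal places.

2.630

g(2.58) = 0.22351, g(2.70) = -0.31185
t_2 = 2.70000 − (-0.31185)·(2.70000 − 2.58000) / (-0.31185 − 0.22351) = 2.70000 − (-0.03742)/(-0.53536) = 2.63010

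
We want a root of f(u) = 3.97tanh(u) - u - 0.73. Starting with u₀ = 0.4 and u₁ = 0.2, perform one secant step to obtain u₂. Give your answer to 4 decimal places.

f(0.4) = 0.378397, f(0.2) = -0.146420
u₂ = 0.200000 − (-0.146420)·(0.200000 − 0.400000) / (-0.146420 − 0.378397) = 0.200000 − (0.029284)/(-0.524817) = 0.255798

0.2558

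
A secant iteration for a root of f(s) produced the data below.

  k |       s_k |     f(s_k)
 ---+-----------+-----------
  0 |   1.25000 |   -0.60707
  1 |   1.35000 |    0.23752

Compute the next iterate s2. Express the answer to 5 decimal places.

s2 = 1.35000 − 0.23752·(1.35000 − 1.25000) / (0.23752 − (-0.60707))
   = 1.35000 − (0.0237520)/(0.8445900) = 1.3218775

1.32188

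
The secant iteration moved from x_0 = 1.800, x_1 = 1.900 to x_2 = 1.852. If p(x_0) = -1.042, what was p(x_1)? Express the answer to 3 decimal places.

The secant line through (1.800, -1.042) and (1.900, p(x_1)) crosses zero at x_2 = 1.852.
So (1.800, -1.042), (1.900, p(x_1)), (1.852, 0) are collinear:
p(x_1) = -1.042 · (1.900 − 1.852) / (1.800 − 1.852) = -1.042 · (0.04800)/(-0.05200) = 0.96185

0.962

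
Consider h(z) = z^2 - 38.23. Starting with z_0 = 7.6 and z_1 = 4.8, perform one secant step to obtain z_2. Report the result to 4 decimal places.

6.0250

h(7.6) = 19.530000, h(4.8) = -15.190000
z_2 = 4.800000 − (-15.190000)·(4.800000 − 7.600000) / (-15.190000 − 19.530000) = 4.800000 − (42.532000)/(-34.720000) = 6.025000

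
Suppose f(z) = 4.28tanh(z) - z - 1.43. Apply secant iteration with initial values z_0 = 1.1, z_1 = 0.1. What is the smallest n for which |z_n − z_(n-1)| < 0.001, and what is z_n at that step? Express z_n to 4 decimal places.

f(1.1) = 0.896136, f(0.1) = -1.103421
z_2 = 0.100000 − (-1.103421)·(-1.000000)/(-1.999557) = 0.651833;  |Δ| = 0.551833
f(0.651833) = 0.370190
z_3 = 0.651833 − 0.370190·(0.551833)/(1.473611) = 0.513205;  |Δ| = 0.138627
f(0.513205) = 0.078833
z_4 = 0.513205 − 0.078833·(-0.138627)/(-0.291357) = 0.475697;  |Δ| = 0.037509
f(0.475697) = -0.010553
z_5 = 0.475697 − (-0.010553)·(-0.037509)/(-0.089386) = 0.480125;  |Δ| = 0.004428
f(0.480125) = 0.000226
z_6 = 0.480125 − 0.000226·(0.004428)/(0.010779) = 0.480032;  |Δ| = 0.000093
|z_6 − z_5| = 0.000093 < 0.001

n = 6, z_n = 0.4800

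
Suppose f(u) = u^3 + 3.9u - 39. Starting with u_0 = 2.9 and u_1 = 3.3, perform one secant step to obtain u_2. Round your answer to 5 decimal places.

f(2.9) = -3.3010000, f(3.3) = 9.8070000
u_2 = 3.3000000 − 9.8070000·(3.3000000 − 2.9000000) / (9.8070000 − (-3.3010000)) = 3.3000000 − (3.9228000)/(13.1080000) = 3.0007324

3.00073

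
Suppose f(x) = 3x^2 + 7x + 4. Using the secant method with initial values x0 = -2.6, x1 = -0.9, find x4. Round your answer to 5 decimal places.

-0.99333

f(-2.6) = 6.0800000, f(-0.9) = 0.1300000
x2 = -0.9000000 − 0.1300000·(-0.9000000 − (-2.6000000)) / (0.1300000 − 6.0800000) = -0.9000000 − (0.2210000)/(-5.9500000) = -0.8628571
f(-0.8628571) = 0.1935673
x3 = -0.8628571 − 0.1935673·(-0.8628571 − (-0.9000000)) / (0.1935673 − 0.1300000) = -0.8628571 − (0.0071896)/(0.0635673) = -0.9759599
f(-0.9759599) = 0.0257738
x4 = -0.9759599 − 0.0257738·(-0.9759599 − (-0.8628571)) / (0.0257738 − 0.1935673) = -0.9759599 − (-0.0029151)/(-0.1677935) = -0.9933330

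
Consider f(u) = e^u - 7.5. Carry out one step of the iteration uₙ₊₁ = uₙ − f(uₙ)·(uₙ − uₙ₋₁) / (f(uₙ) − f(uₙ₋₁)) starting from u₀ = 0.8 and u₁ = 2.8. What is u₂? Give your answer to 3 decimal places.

1.542

f(0.8) = -5.27446, f(2.8) = 8.94465
u₂ = 2.80000 − 8.94465·(2.80000 − 0.80000) / (8.94465 − (-5.27446)) = 2.80000 − (17.88929)/(14.21911) = 1.54188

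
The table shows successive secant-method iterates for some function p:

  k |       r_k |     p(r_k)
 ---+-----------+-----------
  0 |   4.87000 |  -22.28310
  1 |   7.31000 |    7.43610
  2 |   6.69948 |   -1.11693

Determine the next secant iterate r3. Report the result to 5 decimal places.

r3 = 6.69948 − (-1.11693)·(6.69948 − 7.31000) / (-1.11693 − 7.43610)
   = 6.69948 − (0.6819081)/(-8.5530300) = 6.7792071

6.77921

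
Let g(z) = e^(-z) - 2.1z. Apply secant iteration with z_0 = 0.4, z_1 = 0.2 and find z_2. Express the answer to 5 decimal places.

0.34030

g(0.4) = -0.1696800, g(0.2) = 0.3987308
z_2 = 0.2000000 − 0.3987308·(0.2000000 − 0.4000000) / (0.3987308 − (-0.1696800)) = 0.2000000 − (-0.0797462)/(0.5684107) = 0.3402967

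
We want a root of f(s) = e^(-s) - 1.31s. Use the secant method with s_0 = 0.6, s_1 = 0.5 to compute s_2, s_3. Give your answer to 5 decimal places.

f(0.6) = -0.2371884, f(0.5) = -0.0484693
s_2 = 0.5000000 − (-0.0484693)·(0.5000000 − 0.6000000) / (-0.0484693 − (-0.2371884)) = 0.5000000 − (0.0048469)/(0.1887190) = 0.4743167
f(0.4743167) = 0.0009553
s_3 = 0.4743167 − 0.0009553·(0.4743167 − 0.5000000) / (0.0009553 − (-0.0484693)) = 0.4743167 − (-0.0000245)/(0.0494247) = 0.4748131

0.47432, 0.47481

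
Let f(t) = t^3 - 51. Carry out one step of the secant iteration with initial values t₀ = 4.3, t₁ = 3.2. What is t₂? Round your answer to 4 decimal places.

3.6291

f(4.3) = 28.507000, f(3.2) = -18.232000
t₂ = 3.200000 − (-18.232000)·(3.200000 − 4.300000) / (-18.232000 − 28.507000) = 3.200000 − (20.055200)/(-46.739000) = 3.629089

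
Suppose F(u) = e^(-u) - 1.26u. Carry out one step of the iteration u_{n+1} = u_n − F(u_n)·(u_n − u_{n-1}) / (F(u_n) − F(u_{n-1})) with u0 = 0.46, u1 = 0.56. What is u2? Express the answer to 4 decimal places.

F(0.46) = 0.051684, F(0.56) = -0.134391
u2 = 0.560000 − (-0.134391)·(0.560000 − 0.460000) / (-0.134391 − 0.051684) = 0.560000 − (-0.013439)/(-0.186075) = 0.487776

0.4878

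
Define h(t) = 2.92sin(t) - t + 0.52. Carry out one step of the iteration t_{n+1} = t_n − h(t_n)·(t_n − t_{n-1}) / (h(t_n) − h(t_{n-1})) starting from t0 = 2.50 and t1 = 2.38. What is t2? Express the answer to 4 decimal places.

2.4280

h(2.50) = -0.232461, h(2.38) = 0.155019
t2 = 2.380000 − 0.155019·(2.380000 − 2.500000) / (0.155019 − (-0.232461)) = 2.380000 − (-0.018602)/(0.387480) = 2.428008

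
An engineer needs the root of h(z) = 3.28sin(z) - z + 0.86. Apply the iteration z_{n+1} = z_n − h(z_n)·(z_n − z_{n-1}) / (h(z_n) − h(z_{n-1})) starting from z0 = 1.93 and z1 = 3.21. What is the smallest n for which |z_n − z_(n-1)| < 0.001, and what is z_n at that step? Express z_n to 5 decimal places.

h(1.93) = 2.0006607, h(3.21) = -2.5742011
z2 = 3.2100000 − (-2.5742011)·(1.2800000)/(-4.5748619) = 2.4897646;  |Δ| = 0.7202354
h(2.4897646) = 0.3600168
z3 = 2.4897646 − 0.3600168·(-0.7202354)/(2.9342180) = 2.5781346;  |Δ| = 0.0883700
h(2.5781346) = 0.0337556
z4 = 2.5781346 − 0.0337556·(0.0883700)/(-0.3262612) = 2.5872775;  |Δ| = 0.0091429
h(2.5872775) = -0.0008131
z5 = 2.5872775 − (-0.0008131)·(0.0091429)/(-0.0345687) = 2.5870625;  |Δ| = 0.0002151
|z5 − z4| = 0.0002151 < 0.001

n = 5, z_n = 2.58706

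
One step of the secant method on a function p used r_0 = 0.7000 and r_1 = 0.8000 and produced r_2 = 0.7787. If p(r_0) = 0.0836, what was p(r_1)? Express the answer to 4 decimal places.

The secant line through (0.7000, 0.0836) and (0.8000, p(r_1)) crosses zero at r_2 = 0.7787.
So (0.7000, 0.0836), (0.8000, p(r_1)), (0.7787, 0) are collinear:
p(r_1) = 0.0836 · (0.8000 − 0.7787) / (0.7000 − 0.7787) = 0.0836 · (0.021300)/(-0.078700) = -0.022626

-0.0226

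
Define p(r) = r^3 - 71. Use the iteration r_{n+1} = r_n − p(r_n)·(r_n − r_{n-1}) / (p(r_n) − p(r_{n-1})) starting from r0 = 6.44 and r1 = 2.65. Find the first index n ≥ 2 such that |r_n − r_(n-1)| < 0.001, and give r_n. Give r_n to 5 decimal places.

p(6.44) = 196.0899840, p(2.65) = -52.3903750
r2 = 2.6500000 − (-52.3903750)·(-3.7900000)/(-248.4803590) = 3.4490954;  |Δ| = 0.7990954
p(3.4490954) = -29.9686662
r3 = 3.4490954 − (-29.9686662)·(0.7990954)/(22.4217088) = 4.5171596;  |Δ| = 1.0680642
p(4.5171596) = 21.1714280
r4 = 4.5171596 − 21.1714280·(1.0680642)/(51.1400942) = 4.0749930;  |Δ| = 0.4421667
p(4.0749930) = -3.3324277
r5 = 4.0749930 − (-3.3324277)·(-0.4421667)/(-24.5038557) = 4.1351259;  |Δ| = 0.0601329
p(4.1351259) = -0.2923813
r6 = 4.1351259 − (-0.2923813)·(0.0601329)/(3.0400464) = 4.1409093;  |Δ| = 0.0057834
p(4.1409093) = 0.0047084
r7 = 4.1409093 − 0.0047084·(0.0057834)/(0.2970897) = 4.1408176;  |Δ| = 0.0000917
|r7 − r6| = 0.0000917 < 0.001

n = 7, r_n = 4.14082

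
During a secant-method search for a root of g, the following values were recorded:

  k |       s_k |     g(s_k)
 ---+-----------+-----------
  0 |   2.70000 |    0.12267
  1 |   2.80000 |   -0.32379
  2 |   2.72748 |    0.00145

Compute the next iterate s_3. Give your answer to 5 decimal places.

s_3 = 2.72748 − 0.00145·(2.72748 − 2.80000) / (0.00145 − (-0.32379))
   = 2.72748 − (-0.0001052)/(0.3252400) = 2.7278033

2.72780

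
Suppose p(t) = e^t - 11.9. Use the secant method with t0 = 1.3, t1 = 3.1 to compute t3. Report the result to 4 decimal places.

2.3660

p(1.3) = -8.230703, p(3.1) = 10.297951
t2 = 3.100000 − 10.297951·(3.100000 − 1.300000) / (10.297951 − (-8.230703)) = 3.100000 − (18.536312)/(18.528655) = 2.099587
p(2.099587) = -3.737204
t3 = 2.099587 − (-3.737204)·(2.099587 − 3.100000) / (-3.737204 − 10.297951) = 2.099587 − (3.738749)/(-14.035156) = 2.365971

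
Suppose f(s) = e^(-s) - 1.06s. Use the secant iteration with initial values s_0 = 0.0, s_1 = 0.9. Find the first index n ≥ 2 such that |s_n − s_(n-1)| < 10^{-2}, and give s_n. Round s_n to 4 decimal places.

n = 4, s_n = 0.5463

f(0.0) = 1.000000, f(0.9) = -0.547430
s_2 = 0.900000 − (-0.547430)·(0.900000)/(-1.547430) = 0.581609;  |Δ| = 0.318391
f(0.581609) = -0.057508
s_3 = 0.581609 − (-0.057508)·(-0.318391)/(0.489922) = 0.544236;  |Δ| = 0.037373
f(0.544236) = 0.003395
s_4 = 0.544236 − 0.003395·(-0.037373)/(0.060903) = 0.546319;  |Δ| = 0.002083
|s_4 − s_3| = 0.002083 < 10^{-2}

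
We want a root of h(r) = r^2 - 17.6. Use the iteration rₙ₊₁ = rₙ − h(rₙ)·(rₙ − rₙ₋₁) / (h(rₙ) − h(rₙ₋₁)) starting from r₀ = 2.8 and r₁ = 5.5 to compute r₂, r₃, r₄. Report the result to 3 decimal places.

3.976, 4.165, 4.196

h(2.8) = -9.76000, h(5.5) = 12.65000
r₂ = 5.50000 − 12.65000·(5.50000 − 2.80000) / (12.65000 − (-9.76000)) = 5.50000 − (34.15500)/(22.41000) = 3.97590
h(3.97590) = -1.79219
r₃ = 3.97590 − (-1.79219)·(3.97590 − 5.50000) / (-1.79219 − 12.65000) = 3.97590 − (2.73147)/(-14.44219) = 4.16503
h(4.16503) = -0.25248
r₄ = 4.16503 − (-0.25248)·(4.16503 − 3.97590) / (-0.25248 − (-1.79219)) = 4.16503 − (-0.04775)/(1.53971) = 4.19605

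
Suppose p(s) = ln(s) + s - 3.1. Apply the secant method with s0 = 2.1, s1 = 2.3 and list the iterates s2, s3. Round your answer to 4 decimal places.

2.2774, 2.2771

p(2.1) = -0.258063, p(2.3) = 0.032909
s2 = 2.300000 − 0.032909·(2.300000 − 2.100000) / (0.032909 − (-0.258063)) = 2.300000 − (0.006582)/(0.290972) = 2.277380
p(2.277380) = 0.000405
s3 = 2.277380 − 0.000405·(2.277380 − 2.300000) / (0.000405 − 0.032909) = 2.277380 − (-0.000009)/(-0.032504) = 2.277098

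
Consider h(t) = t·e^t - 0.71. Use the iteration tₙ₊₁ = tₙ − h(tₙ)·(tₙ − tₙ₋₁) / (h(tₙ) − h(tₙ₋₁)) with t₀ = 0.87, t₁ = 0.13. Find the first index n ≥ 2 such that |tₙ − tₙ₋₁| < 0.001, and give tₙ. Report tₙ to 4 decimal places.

h(0.87) = 1.366612, h(0.13) = -0.561952
t₂ = 0.130000 − (-0.561952)·(-0.740000)/(-1.928565) = 0.345624;  |Δ| = 0.215624
h(0.345624) = -0.221678
t₃ = 0.345624 − (-0.221678)·(0.215624)/(0.340274) = 0.486096;  |Δ| = 0.140472
h(0.486096) = 0.080371
t₄ = 0.486096 − 0.080371·(0.140472)/(0.302049) = 0.448718;  |Δ| = 0.037378
h(0.448718) = -0.007171
t₅ = 0.448718 − (-0.007171)·(-0.037378)/(-0.087542) = 0.451780;  |Δ| = 0.003062
h(0.451780) = -0.000205
t₆ = 0.451780 − (-0.000205)·(0.003062)/(0.006965) = 0.451870;  |Δ| = 0.000090
|t₆ − t₅| = 0.000090 < 0.001

n = 6, tₙ = 0.4519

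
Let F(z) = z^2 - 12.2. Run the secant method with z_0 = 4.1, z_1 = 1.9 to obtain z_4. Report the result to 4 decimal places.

F(4.1) = 4.610000, F(1.9) = -8.590000
z_2 = 1.900000 − (-8.590000)·(1.900000 − 4.100000) / (-8.590000 − 4.610000) = 1.900000 − (18.898000)/(-13.200000) = 3.331667
F(3.331667) = -1.099997
z_3 = 3.331667 − (-1.099997)·(3.331667 − 1.900000) / (-1.099997 − (-8.590000)) = 3.331667 − (-1.574829)/(7.490003) = 3.541924
F(3.541924) = 0.345227
z_4 = 3.541924 − 0.345227·(3.541924 − 3.331667) / (0.345227 − (-1.099997)) = 3.541924 − (0.072587)/(1.445224) = 3.491699

3.4917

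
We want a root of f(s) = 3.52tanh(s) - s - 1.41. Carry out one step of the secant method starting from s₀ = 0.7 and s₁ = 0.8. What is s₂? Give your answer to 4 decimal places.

0.6842

f(0.7) = 0.017375, f(0.8) = 0.127409
s₂ = 0.800000 − 0.127409·(0.800000 − 0.700000) / (0.127409 − 0.017375) = 0.800000 − (0.012741)/(0.110035) = 0.684210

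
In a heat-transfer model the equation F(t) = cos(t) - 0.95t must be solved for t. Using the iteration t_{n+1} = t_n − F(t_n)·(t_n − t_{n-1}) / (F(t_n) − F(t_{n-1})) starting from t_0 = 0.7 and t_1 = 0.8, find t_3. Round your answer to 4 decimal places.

F(0.7) = 0.099842, F(0.8) = -0.063293
t_2 = 0.800000 − (-0.063293)·(0.800000 − 0.700000) / (-0.063293 − 0.099842) = 0.800000 − (-0.006329)/(-0.163135) = 0.761202
F(0.761202) = 0.000865
t_3 = 0.761202 − 0.000865·(0.761202 − 0.800000) / (0.000865 − (-0.063293)) = 0.761202 − (-0.000034)/(0.064159) = 0.761725

0.7617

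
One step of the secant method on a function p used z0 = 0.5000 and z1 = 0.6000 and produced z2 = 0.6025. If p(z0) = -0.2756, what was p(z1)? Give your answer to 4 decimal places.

The secant line through (0.5000, -0.2756) and (0.6000, p(z1)) crosses zero at z2 = 0.6025.
So (0.5000, -0.2756), (0.6000, p(z1)), (0.6025, 0) are collinear:
p(z1) = -0.2756 · (0.6000 − 0.6025) / (0.5000 − 0.6025) = -0.2756 · (-0.002500)/(-0.102500) = -0.006722

-0.0067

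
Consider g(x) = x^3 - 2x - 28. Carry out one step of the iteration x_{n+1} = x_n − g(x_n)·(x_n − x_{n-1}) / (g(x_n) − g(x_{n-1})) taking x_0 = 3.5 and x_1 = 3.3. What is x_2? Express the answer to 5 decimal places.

3.25910

g(3.5) = 7.8750000, g(3.3) = 1.3370000
x_2 = 3.3000000 − 1.3370000·(3.3000000 − 3.5000000) / (1.3370000 − 7.8750000) = 3.3000000 − (-0.2674000)/(-6.5380000) = 3.2591006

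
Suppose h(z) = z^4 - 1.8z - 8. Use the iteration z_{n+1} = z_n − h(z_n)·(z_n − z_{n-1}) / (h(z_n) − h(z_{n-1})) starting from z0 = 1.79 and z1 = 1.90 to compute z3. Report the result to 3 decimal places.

h(1.79) = -0.95574, h(1.90) = 1.61210
z2 = 1.90000 − 1.61210·(1.90000 − 1.79000) / (1.61210 − (-0.95574)) = 1.90000 − (0.17733)/(2.56784) = 1.83094
h(1.83094) = -0.05746
z3 = 1.83094 − (-0.05746)·(1.83094 − 1.90000) / (-0.05746 − 1.61210) = 1.83094 − (0.00397)/(-1.66956) = 1.83332

1.833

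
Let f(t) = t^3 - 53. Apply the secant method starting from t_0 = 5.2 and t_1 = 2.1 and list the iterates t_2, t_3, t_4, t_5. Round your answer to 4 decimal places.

f(5.2) = 87.608000, f(2.1) = -43.739000
t_2 = 2.100000 − (-43.739000)·(2.100000 − 5.200000) / (-43.739000 − 87.608000) = 2.100000 − (135.590900)/(-131.347000) = 3.132311
f(3.132311) = -22.267743
t_3 = 3.132311 − (-22.267743)·(3.132311 − 2.100000) / (-22.267743 − (-43.739000)) = 3.132311 − (-22.987227)/(21.471257) = 4.202915
f(4.202915) = 21.242380
t_4 = 4.202915 − 21.242380·(4.202915 − 3.132311) / (21.242380 − (-22.267743)) = 4.202915 − (22.742189)/(43.510122) = 3.680228
f(3.680228) = -3.154709
t_5 = 3.680228 − (-3.154709)·(3.680228 − 4.202915) / (-3.154709 − 21.242380) = 3.680228 − (1.648927)/(-24.397089) = 3.747815

3.1323, 4.2029, 3.6802, 3.7478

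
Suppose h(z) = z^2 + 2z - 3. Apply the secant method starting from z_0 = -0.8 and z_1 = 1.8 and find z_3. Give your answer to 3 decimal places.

0.911

h(-0.8) = -3.96000, h(1.8) = 3.84000
z_2 = 1.80000 − 3.84000·(1.80000 − (-0.80000)) / (3.84000 − (-3.96000)) = 1.80000 − (9.98400)/(7.80000) = 0.52000
h(0.52000) = -1.68960
z_3 = 0.52000 − (-1.68960)·(0.52000 − 1.80000) / (-1.68960 − 3.84000) = 0.52000 − (2.16269)/(-5.52960) = 0.91111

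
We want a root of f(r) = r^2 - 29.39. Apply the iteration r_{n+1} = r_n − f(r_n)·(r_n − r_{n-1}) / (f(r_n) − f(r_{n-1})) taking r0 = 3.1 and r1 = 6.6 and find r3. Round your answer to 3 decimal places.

f(3.1) = -19.78000, f(6.6) = 14.17000
r2 = 6.60000 − 14.17000·(6.60000 − 3.10000) / (14.17000 − (-19.78000)) = 6.60000 − (49.59500)/(33.95000) = 5.13918
f(5.13918) = -2.97888
r3 = 5.13918 − (-2.97888)·(5.13918 − 6.60000) / (-2.97888 − 14.17000) = 5.13918 − (4.35162)/(-17.14888) = 5.39293

5.393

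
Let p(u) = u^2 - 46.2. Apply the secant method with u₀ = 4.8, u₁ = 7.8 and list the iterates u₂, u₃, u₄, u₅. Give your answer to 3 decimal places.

p(4.8) = -23.16000, p(7.8) = 14.64000
u₂ = 7.80000 − 14.64000·(7.80000 − 4.80000) / (14.64000 − (-23.16000)) = 7.80000 − (43.92000)/(37.80000) = 6.63810
p(6.63810) = -2.13569
u₃ = 6.63810 − (-2.13569)·(6.63810 − 7.80000) / (-2.13569 − 14.64000) = 6.63810 − (2.48147)/(-16.77569) = 6.78602
p(6.78602) = -0.14999
u₄ = 6.78602 − (-0.14999)·(6.78602 − 6.63810) / (-0.14999 − (-2.13569)) = 6.78602 − (-0.02219)/(1.98570) = 6.79719
p(6.79719) = 0.00178
u₅ = 6.79719 − 0.00178·(6.79719 − 6.78602) / (0.00178 − (-0.14999)) = 6.79719 − (0.00002)/(0.15177) = 6.79706

6.638, 6.786, 6.797, 6.797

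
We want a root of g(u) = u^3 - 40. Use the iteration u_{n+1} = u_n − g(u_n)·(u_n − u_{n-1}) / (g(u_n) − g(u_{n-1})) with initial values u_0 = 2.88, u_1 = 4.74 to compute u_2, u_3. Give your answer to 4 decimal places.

3.2428, 3.3648

g(2.88) = -16.112128, g(4.74) = 66.496424
u_2 = 4.740000 − 66.496424·(4.740000 − 2.880000) / (66.496424 − (-16.112128)) = 4.740000 − (123.683349)/(82.608552) = 3.242778
g(3.242778) = -5.900217
u_3 = 3.242778 − (-5.900217)·(3.242778 − 4.740000) / (-5.900217 − 66.496424) = 3.242778 − (8.833935)/(-72.396641) = 3.364799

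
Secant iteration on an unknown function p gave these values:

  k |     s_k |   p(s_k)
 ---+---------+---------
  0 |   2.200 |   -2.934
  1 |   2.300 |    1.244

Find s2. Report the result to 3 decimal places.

2.270

s2 = 2.300 − 1.244·(2.300 − 2.200) / (1.244 − (-2.934))
   = 2.300 − (0.12440)/(4.17800) = 2.27022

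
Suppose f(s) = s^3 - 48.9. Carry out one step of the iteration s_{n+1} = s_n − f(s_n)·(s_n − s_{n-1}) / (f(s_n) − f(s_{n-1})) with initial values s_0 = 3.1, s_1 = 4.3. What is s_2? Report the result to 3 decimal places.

f(3.1) = -19.10900, f(4.3) = 30.60700
s_2 = 4.30000 − 30.60700·(4.30000 − 3.10000) / (30.60700 − (-19.10900)) = 4.30000 − (36.72840)/(49.71600) = 3.56124

3.561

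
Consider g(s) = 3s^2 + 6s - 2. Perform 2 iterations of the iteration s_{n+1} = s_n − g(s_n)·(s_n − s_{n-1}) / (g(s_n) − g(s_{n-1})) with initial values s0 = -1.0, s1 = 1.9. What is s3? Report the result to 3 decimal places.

g(-1.0) = -5.00000, g(1.9) = 20.23000
s2 = 1.90000 − 20.23000·(1.90000 − (-1.00000)) / (20.23000 − (-5.00000)) = 1.90000 − (58.66700)/(25.23000) = -0.42529
g(-0.42529) = -4.00912
s3 = -0.42529 − (-4.00912)·(-0.42529 − 1.90000) / (-4.00912 − 20.23000) = -0.42529 − (9.32235)/(-24.23912) = -0.04069

-0.041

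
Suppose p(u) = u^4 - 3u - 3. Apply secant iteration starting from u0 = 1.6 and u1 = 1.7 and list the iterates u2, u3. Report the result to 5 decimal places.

p(1.6) = -1.2464000, p(1.7) = 0.2521000
u2 = 1.7000000 − 0.2521000·(1.7000000 − 1.6000000) / (0.2521000 − (-1.2464000)) = 1.7000000 − (0.0252100)/(1.4985000) = 1.6831765
p(1.6831765) = -0.0231693
u3 = 1.6831765 − (-0.0231693)·(1.6831765 − 1.7000000) / (-0.0231693 − 0.2521000) = 1.6831765 − (0.0003898)/(-0.2752693) = 1.6845925

1.68318, 1.68459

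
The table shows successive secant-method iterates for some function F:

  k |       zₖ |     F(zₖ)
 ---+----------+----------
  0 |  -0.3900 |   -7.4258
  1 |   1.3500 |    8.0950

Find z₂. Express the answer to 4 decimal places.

0.4425

z₂ = 1.3500 − 8.0950·(1.3500 − (-0.3900)) / (8.0950 − (-7.4258))
   = 1.3500 − (14.085300)/(15.520800) = 0.442489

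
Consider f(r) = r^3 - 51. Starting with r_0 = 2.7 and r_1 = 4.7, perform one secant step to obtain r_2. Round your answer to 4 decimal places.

3.4444

f(2.7) = -31.317000, f(4.7) = 52.823000
r_2 = 4.700000 − 52.823000·(4.700000 − 2.700000) / (52.823000 − (-31.317000)) = 4.700000 − (105.646000)/(84.140000) = 3.444402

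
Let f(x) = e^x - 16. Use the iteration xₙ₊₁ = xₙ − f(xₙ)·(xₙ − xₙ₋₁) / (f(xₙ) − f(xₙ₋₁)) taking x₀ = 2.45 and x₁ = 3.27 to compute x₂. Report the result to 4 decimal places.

2.6957

f(2.45) = -4.411653, f(3.27) = 10.311339
x₂ = 3.270000 − 10.311339·(3.270000 − 2.450000) / (10.311339 − (-4.411653)) = 3.270000 − (8.455298)/(14.722993) = 2.695708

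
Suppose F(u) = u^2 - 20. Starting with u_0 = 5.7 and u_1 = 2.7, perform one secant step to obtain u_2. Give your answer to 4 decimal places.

F(5.7) = 12.490000, F(2.7) = -12.710000
u_2 = 2.700000 − (-12.710000)·(2.700000 − 5.700000) / (-12.710000 − 12.490000) = 2.700000 − (38.130000)/(-25.200000) = 4.213095

4.2131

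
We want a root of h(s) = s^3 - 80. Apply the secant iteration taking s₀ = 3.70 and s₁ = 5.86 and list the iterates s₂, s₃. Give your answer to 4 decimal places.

4.1210, 4.2537

h(3.70) = -29.347000, h(5.86) = 121.230056
s₂ = 5.860000 − 121.230056·(5.860000 − 3.700000) / (121.230056 − (-29.347000)) = 5.860000 − (261.856921)/(150.577056) = 4.120977
h(4.120977) = -10.015694
s₃ = 4.120977 − (-10.015694)·(4.120977 − 5.860000) / (-10.015694 − 121.230056) = 4.120977 − (17.417519)/(-131.245750) = 4.253686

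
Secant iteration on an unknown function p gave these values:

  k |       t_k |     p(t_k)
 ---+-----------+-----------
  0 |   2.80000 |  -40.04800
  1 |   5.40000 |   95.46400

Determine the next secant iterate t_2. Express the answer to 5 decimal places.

t_2 = 5.40000 − 95.46400·(5.40000 − 2.80000) / (95.46400 − (-40.04800))
   = 5.40000 − (248.2064000)/(135.5120000) = 3.5683807

3.56838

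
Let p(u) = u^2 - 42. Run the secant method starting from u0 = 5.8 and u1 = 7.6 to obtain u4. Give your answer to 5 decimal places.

6.48076

p(5.8) = -8.3600000, p(7.6) = 15.7600000
u2 = 7.6000000 − 15.7600000·(7.6000000 − 5.8000000) / (15.7600000 − (-8.3600000)) = 7.6000000 − (28.3680000)/(24.1200000) = 6.4238806
p(6.4238806) = -0.7337581
u3 = 6.4238806 − (-0.7337581)·(6.4238806 − 7.6000000) / (-0.7337581 − 15.7600000) = 6.4238806 − (0.8629871)/(-16.4937581) = 6.4762026
p(6.4762026) = -0.0587994
u4 = 6.4762026 − (-0.0587994)·(6.4762026 − 6.4238806) / (-0.0587994 − (-0.7337581)) = 6.4762026 − (-0.0030765)/(0.6749587) = 6.4807607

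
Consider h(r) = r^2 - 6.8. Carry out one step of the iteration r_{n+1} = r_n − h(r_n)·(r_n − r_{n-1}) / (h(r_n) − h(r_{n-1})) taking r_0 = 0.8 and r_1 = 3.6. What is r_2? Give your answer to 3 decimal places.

h(0.8) = -6.16000, h(3.6) = 6.16000
r_2 = 3.60000 − 6.16000·(3.60000 − 0.80000) / (6.16000 − (-6.16000)) = 3.60000 − (17.24800)/(12.32000) = 2.20000

2.200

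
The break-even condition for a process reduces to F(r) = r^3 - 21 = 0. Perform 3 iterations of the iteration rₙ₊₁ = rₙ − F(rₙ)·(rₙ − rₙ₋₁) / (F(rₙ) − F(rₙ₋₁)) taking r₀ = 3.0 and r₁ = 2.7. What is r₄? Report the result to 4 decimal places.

F(3.0) = 6.000000, F(2.7) = -1.317000
r₂ = 2.700000 − (-1.317000)·(2.700000 − 3.000000) / (-1.317000 − 6.000000) = 2.700000 − (0.395100)/(-7.317000) = 2.753998
F(2.753998) = -0.112299
r₃ = 2.753998 − (-0.112299)·(2.753998 − 2.700000) / (-0.112299 − (-1.317000)) = 2.753998 − (-0.006064)/(1.204701) = 2.759031
F(2.759031) = 0.002440
r₄ = 2.759031 − 0.002440·(2.759031 − 2.753998) / (0.002440 − (-0.112299)) = 2.759031 − (0.000012)/(0.114739) = 2.758924

2.7589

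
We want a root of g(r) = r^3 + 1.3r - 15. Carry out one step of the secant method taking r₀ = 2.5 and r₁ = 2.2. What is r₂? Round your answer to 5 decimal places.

g(2.5) = 3.8750000, g(2.2) = -1.4920000
r₂ = 2.2000000 − (-1.4920000)·(2.2000000 − 2.5000000) / (-1.4920000 − 3.8750000) = 2.2000000 − (0.4476000)/(-5.3670000) = 2.2833985

2.28340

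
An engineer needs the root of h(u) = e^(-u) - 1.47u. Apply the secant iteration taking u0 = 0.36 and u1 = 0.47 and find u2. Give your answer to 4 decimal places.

0.4391

h(0.36) = 0.168476, h(0.47) = -0.065898
u2 = 0.470000 − (-0.065898)·(0.470000 − 0.360000) / (-0.065898 − 0.168476) = 0.470000 − (-0.007249)/(-0.234374) = 0.439072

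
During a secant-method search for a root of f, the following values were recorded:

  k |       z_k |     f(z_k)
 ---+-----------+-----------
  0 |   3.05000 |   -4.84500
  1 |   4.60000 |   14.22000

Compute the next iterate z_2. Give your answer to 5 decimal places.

3.44390

z_2 = 4.60000 − 14.22000·(4.60000 − 3.05000) / (14.22000 − (-4.84500))
   = 4.60000 − (22.0410000)/(19.0650000) = 3.4439024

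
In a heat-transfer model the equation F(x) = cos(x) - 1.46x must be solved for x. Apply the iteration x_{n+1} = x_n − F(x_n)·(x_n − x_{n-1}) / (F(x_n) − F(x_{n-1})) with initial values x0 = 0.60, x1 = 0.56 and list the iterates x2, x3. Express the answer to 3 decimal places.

0.575, 0.575

F(0.60) = -0.05066, F(0.56) = 0.02966
x2 = 0.56000 − 0.02966·(0.56000 − 0.60000) / (0.02966 − (-0.05066)) = 0.56000 − (-0.00119)/(0.08032) = 0.57477
F(0.57477) = 0.00016
x3 = 0.57477 − 0.00016·(0.57477 − 0.56000) / (0.00016 − 0.02966) = 0.57477 − (0.00000)/(-0.02950) = 0.57485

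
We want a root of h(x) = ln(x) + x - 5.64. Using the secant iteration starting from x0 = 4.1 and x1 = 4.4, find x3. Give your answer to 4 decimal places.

h(4.1) = -0.129013, h(4.4) = 0.241605
x2 = 4.400000 − 0.241605·(4.400000 − 4.100000) / (0.241605 − (-0.129013)) = 4.400000 − (0.072481)/(0.370618) = 4.204431
h(4.204431) = 0.000570
x3 = 4.204431 − 0.000570·(4.204431 − 4.400000) / (0.000570 − 0.241605) = 4.204431 − (-0.000111)/(-0.241035) = 4.203969

4.2040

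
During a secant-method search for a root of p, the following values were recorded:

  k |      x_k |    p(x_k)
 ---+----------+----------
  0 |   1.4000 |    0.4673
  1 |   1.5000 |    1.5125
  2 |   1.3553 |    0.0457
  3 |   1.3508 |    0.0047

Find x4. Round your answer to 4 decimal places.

1.3503

x4 = 1.3508 − 0.0047·(1.3508 − 1.3553) / (0.0047 − 0.0457)
   = 1.3508 − (-0.000021)/(-0.041000) = 1.350284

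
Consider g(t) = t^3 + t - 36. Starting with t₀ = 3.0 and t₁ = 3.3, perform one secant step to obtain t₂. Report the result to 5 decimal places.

3.19487

g(3.0) = -6.0000000, g(3.3) = 3.2370000
t₂ = 3.3000000 − 3.2370000·(3.3000000 − 3.0000000) / (3.2370000 − (-6.0000000)) = 3.3000000 − (0.9711000)/(9.2370000) = 3.1948685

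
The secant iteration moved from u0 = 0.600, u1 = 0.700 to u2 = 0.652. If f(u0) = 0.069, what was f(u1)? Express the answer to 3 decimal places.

-0.064

The secant line through (0.600, 0.069) and (0.700, f(u1)) crosses zero at u2 = 0.652.
So (0.600, 0.069), (0.700, f(u1)), (0.652, 0) are collinear:
f(u1) = 0.069 · (0.700 − 0.652) / (0.600 − 0.652) = 0.069 · (0.04800)/(-0.05200) = -0.06369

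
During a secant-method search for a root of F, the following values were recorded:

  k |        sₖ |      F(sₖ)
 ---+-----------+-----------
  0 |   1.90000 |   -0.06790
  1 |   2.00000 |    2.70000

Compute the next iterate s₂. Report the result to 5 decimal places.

s₂ = 2.00000 − 2.70000·(2.00000 − 1.90000) / (2.70000 − (-0.06790))
   = 2.00000 − (0.2700000)/(2.7679000) = 1.9024531

1.90245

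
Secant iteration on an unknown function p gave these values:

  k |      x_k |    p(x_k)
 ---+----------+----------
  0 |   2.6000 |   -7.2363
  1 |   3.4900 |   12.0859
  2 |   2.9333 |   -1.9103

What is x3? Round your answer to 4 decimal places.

3.0093

x3 = 2.9333 − (-1.9103)·(2.9333 − 3.4900) / (-1.9103 − 12.0859)
   = 2.9333 − (1.063464)/(-13.996200) = 3.009282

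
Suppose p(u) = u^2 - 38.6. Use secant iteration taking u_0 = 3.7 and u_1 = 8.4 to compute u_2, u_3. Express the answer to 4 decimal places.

5.7587, 6.1427

p(3.7) = -24.910000, p(8.4) = 31.960000
u_2 = 8.400000 − 31.960000·(8.400000 − 3.700000) / (31.960000 − (-24.910000)) = 8.400000 − (150.212000)/(56.870000) = 5.758678
p(5.758678) = -5.437631
u_3 = 5.758678 − (-5.437631)·(5.758678 − 8.400000) / (-5.437631 − 31.960000) = 5.758678 − (14.362537)/(-37.397631) = 6.142727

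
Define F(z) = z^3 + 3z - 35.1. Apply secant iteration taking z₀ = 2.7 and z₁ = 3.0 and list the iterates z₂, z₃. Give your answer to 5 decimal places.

F(2.7) = -7.3170000, F(3.0) = 0.9000000
z₂ = 3.0000000 − 0.9000000·(3.0000000 − 2.7000000) / (0.9000000 − (-7.3170000)) = 3.0000000 − (0.2700000)/(8.2170000) = 2.9671413
F(2.9671413) = -0.0760795
z₃ = 2.9671413 − (-0.0760795)·(2.9671413 − 3.0000000) / (-0.0760795 − 0.9000000) = 2.9671413 − (0.0024999)/(-0.9760795) = 2.9697024

2.96714, 2.96970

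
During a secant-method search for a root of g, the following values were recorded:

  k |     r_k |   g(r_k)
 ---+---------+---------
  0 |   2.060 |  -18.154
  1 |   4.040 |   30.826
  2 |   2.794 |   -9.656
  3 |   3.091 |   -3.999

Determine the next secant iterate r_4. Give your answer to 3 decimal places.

3.301

r_4 = 3.091 − (-3.999)·(3.091 − 2.794) / (-3.999 − (-9.656))
   = 3.091 − (-1.18770)/(5.65700) = 3.30095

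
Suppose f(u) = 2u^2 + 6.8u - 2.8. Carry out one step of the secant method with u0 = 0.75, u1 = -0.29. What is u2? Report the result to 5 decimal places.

f(0.75) = 3.4250000, f(-0.29) = -4.6038000
u2 = -0.2900000 − (-4.6038000)·(-0.2900000 − 0.7500000) / (-4.6038000 − 3.4250000) = -0.2900000 − (4.7879520)/(-8.0288000) = 0.3063472

0.30635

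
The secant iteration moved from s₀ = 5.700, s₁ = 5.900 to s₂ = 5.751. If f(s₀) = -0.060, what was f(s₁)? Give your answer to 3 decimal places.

The secant line through (5.700, -0.060) and (5.900, f(s₁)) crosses zero at s₂ = 5.751.
So (5.700, -0.060), (5.900, f(s₁)), (5.751, 0) are collinear:
f(s₁) = -0.060 · (5.900 − 5.751) / (5.700 − 5.751) = -0.060 · (0.14900)/(-0.05100) = 0.17529

0.175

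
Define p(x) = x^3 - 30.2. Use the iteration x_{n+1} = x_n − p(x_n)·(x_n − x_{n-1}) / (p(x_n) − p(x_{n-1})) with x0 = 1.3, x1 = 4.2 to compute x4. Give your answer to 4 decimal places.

p(1.3) = -28.003000, p(4.2) = 43.888000
x2 = 4.200000 − 43.888000·(4.200000 − 1.300000) / (43.888000 − (-28.003000)) = 4.200000 − (127.275200)/(71.891000) = 2.429609
p(2.429609) = -15.858023
x3 = 2.429609 − (-15.858023)·(2.429609 − 4.200000) / (-15.858023 − 43.888000) = 2.429609 − (28.074906)/(-59.746023) = 2.899513
p(2.899513) = -5.823287
x4 = 2.899513 − (-5.823287)·(2.899513 − 2.429609) / (-5.823287 − (-15.858023)) = 2.899513 − (-2.736387)/(10.034736) = 3.172204

3.1722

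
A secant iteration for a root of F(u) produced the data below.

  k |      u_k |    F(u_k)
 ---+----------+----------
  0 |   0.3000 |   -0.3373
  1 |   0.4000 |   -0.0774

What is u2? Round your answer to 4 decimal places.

0.4298

u2 = 0.4000 − (-0.0774)·(0.4000 − 0.3000) / (-0.0774 − (-0.3373))
   = 0.4000 − (-0.007740)/(0.259900) = 0.429781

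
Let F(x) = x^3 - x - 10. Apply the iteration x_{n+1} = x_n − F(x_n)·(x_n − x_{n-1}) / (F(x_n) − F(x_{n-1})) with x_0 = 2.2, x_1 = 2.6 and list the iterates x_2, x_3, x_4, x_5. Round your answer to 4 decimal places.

2.2951, 2.3072, 2.3089, 2.3089

F(2.2) = -1.552000, F(2.6) = 4.976000
x_2 = 2.600000 − 4.976000·(2.600000 − 2.200000) / (4.976000 − (-1.552000)) = 2.600000 − (1.990400)/(6.528000) = 2.295098
F(2.295098) = -0.205726
x_3 = 2.295098 − (-0.205726)·(2.295098 − 2.600000) / (-0.205726 − 4.976000) = 2.295098 − (0.062726)/(-5.181726) = 2.307203
F(2.307203) = -0.025528
x_4 = 2.307203 − (-0.025528)·(2.307203 − 2.295098) / (-0.025528 − (-0.205726)) = 2.307203 − (-0.000309)/(0.180199) = 2.308918
F(2.308918) = 0.000164
x_5 = 2.308918 − 0.000164·(2.308918 − 2.307203) / (0.000164 − (-0.025528)) = 2.308918 − (0.000000)/(0.025692) = 2.308907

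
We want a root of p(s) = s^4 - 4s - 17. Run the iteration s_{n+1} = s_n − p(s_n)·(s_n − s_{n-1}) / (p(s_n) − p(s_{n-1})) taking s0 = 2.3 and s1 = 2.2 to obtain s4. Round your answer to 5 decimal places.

2.25887

p(2.3) = 1.7841000, p(2.2) = -2.3744000
s2 = 2.2000000 − (-2.3744000)·(2.2000000 − 2.3000000) / (-2.3744000 − 1.7841000) = 2.2000000 − (0.2374400)/(-4.1585000) = 2.2570975
p(2.2570975) = -0.0745701
s3 = 2.2570975 − (-0.0745701)·(2.2570975 − 2.2000000) / (-0.0745701 − (-2.3744000)) = 2.2570975 − (-0.0042578)/(2.2998299) = 2.2589489
p(2.2589489) = 0.0032818
s4 = 2.2589489 − 0.0032818·(2.2589489 − 2.2570975) / (0.0032818 − (-0.0745701)) = 2.2589489 − (0.0000061)/(0.0778519) = 2.2588708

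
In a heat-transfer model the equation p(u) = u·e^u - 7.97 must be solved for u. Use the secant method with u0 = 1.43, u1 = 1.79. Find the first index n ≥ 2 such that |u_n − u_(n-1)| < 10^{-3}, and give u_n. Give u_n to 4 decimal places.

n = 5, u_n = 1.6035

p(1.43) = -1.994460, p(1.79) = 2.751120
u2 = 1.790000 − 2.751120·(0.360000)/(4.745580) = 1.581300;  |Δ| = 0.208700
p(1.581300) = -0.282873
u3 = 1.581300 − (-0.282873)·(-0.208700)/(-3.033993) = 1.600758;  |Δ| = 0.019458
p(1.600758) = -0.035382
u4 = 1.600758 − (-0.035382)·(0.019458)/(0.247491) = 1.603540;  |Δ| = 0.002782
p(1.603540) = 0.000548
u5 = 1.603540 − 0.000548·(0.002782)/(0.035930) = 1.603497;  |Δ| = 0.000042
|u5 − u4| = 0.000042 < 10^{-3}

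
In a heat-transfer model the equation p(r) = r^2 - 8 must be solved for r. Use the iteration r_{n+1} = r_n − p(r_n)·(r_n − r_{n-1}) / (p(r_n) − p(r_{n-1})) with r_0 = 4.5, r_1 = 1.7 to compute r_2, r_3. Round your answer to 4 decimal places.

2.5242, 2.9097

p(4.5) = 12.250000, p(1.7) = -5.110000
r_2 = 1.700000 − (-5.110000)·(1.700000 − 4.500000) / (-5.110000 − 12.250000) = 1.700000 − (14.308000)/(-17.360000) = 2.524194
p(2.524194) = -1.628447
r_3 = 2.524194 − (-1.628447)·(2.524194 − 1.700000) / (-1.628447 − (-5.110000)) = 2.524194 − (-1.342155)/(3.481553) = 2.909698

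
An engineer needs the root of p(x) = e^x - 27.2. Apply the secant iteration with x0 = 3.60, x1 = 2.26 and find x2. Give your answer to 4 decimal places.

3.1338

p(3.60) = 9.398234, p(2.26) = -17.616911
x2 = 2.260000 − (-17.616911)·(2.260000 − 3.600000) / (-17.616911 − 9.398234) = 2.260000 − (23.606661)/(-27.015145) = 3.133831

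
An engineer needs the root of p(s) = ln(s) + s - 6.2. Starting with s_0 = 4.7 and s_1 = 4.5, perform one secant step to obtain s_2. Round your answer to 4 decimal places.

p(4.7) = 0.047563, p(4.5) = -0.195923
s_2 = 4.500000 − (-0.195923)·(4.500000 − 4.700000) / (-0.195923 − 0.047563) = 4.500000 − (0.039185)/(-0.243485) = 4.660932

4.6609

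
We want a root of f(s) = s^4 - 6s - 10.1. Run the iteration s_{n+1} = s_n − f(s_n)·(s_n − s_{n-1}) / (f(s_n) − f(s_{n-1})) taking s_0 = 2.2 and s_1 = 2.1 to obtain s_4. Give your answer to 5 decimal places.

f(2.2) = 0.1256000, f(2.1) = -3.2519000
s_2 = 2.1000000 − (-3.2519000)·(2.1000000 − 2.2000000) / (-3.2519000 − 0.1256000) = 2.1000000 − (0.3251900)/(-3.3775000) = 2.1962813
f(2.1962813) = -0.0100745
s_3 = 2.1962813 − (-0.0100745)·(2.1962813 − 2.1000000) / (-0.0100745 − (-3.2519000)) = 2.1962813 − (-0.0009700)/(3.2418255) = 2.1965805
f(2.1965805) = 0.0008123
s_4 = 2.1965805 − 0.0008123·(2.1965805 − 2.1962813) / (0.0008123 − (-0.0100745)) = 2.1965805 − (0.0000002)/(0.0108868) = 2.1965582

2.19656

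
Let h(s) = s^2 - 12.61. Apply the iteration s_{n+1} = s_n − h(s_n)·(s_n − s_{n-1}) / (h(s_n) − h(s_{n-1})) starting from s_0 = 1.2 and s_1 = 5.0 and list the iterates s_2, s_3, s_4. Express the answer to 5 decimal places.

3.00161, 3.45156, 3.55953

h(1.2) = -11.1700000, h(5.0) = 12.3900000
s_2 = 5.0000000 − 12.3900000·(5.0000000 − 1.2000000) / (12.3900000 − (-11.1700000)) = 5.0000000 − (47.0820000)/(23.5600000) = 3.0016129
h(3.0016129) = -3.6003200
s_3 = 3.0016129 − (-3.6003200)·(3.0016129 − 5.0000000) / (-3.6003200 − 12.3900000) = 3.0016129 − (7.1948330)/(-15.9903200) = 3.4515622
h(3.4515622) = -0.6967185
s_4 = 3.4515622 − (-0.6967185)·(3.4515622 − 3.0016129) / (-0.6967185 − (-3.6003200)) = 3.4515622 − (-0.3134880)/(2.9036015) = 3.5595274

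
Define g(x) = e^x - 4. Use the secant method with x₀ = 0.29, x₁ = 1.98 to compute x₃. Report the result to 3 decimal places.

g(0.29) = -2.66357, g(1.98) = 3.24274
x₂ = 1.98000 − 3.24274·(1.98000 − 0.29000) / (3.24274 − (-2.66357)) = 1.98000 − (5.48024)/(5.90632) = 1.05214
g(1.05214) = -1.13623
x₃ = 1.05214 − (-1.13623)·(1.05214 − 1.98000) / (-1.13623 − 3.24274) = 1.05214 − (1.05426)/(-4.37897) = 1.29290

1.293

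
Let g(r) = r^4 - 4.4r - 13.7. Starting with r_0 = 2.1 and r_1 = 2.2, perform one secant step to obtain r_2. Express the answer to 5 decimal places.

g(2.1) = -3.4919000, g(2.2) = 0.0456000
r_2 = 2.2000000 − 0.0456000·(2.2000000 − 2.1000000) / (0.0456000 − (-3.4919000)) = 2.2000000 − (0.0045600)/(3.5375000) = 2.1987110

2.19871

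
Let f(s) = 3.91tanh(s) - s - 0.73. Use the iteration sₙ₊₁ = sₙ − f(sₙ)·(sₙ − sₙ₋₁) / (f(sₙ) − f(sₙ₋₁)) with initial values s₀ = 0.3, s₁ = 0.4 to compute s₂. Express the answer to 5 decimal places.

f(0.3) = 0.1090323, f(0.4) = 0.3556004
s₂ = 0.4000000 − 0.3556004·(0.4000000 − 0.3000000) / (0.3556004 − 0.1090323) = 0.4000000 − (0.0355600)/(0.2465681) = 0.2557800

0.25578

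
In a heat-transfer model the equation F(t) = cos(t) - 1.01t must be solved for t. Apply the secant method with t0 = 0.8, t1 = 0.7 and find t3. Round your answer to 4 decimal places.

0.7347

F(0.8) = -0.111293, F(0.7) = 0.057842
t2 = 0.700000 − 0.057842·(0.700000 − 0.800000) / (0.057842 − (-0.111293)) = 0.700000 − (-0.005784)/(0.169135) = 0.734199
F(0.734199) = 0.000827
t3 = 0.734199 − 0.000827·(0.734199 − 0.700000) / (0.000827 − 0.057842) = 0.734199 − (0.000028)/(-0.057015) = 0.734695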